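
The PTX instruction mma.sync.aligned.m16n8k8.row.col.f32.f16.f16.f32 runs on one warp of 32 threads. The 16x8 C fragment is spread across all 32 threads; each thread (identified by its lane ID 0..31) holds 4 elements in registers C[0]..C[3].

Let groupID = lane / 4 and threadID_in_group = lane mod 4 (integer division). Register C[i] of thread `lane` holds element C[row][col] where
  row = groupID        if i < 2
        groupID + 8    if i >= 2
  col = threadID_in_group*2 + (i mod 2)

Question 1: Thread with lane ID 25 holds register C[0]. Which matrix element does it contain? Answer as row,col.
6,2

lane 25: G=6 (25/4), T=1 (25%4)
i=0: r=6+0=6, c=1*2+0=2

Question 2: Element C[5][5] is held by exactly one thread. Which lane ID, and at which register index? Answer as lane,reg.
22,1

r: 5->gid=5,r8=0  c: 5->tid=2,i&1=1
L=5*4+2=22  i=0*2+1=1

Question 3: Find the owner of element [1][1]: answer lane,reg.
r=1→G=1,rhi=0  c=1→T=0,p=1
L=1*4+0=4  i=0*2+1=1

4,1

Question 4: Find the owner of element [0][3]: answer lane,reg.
1,1

r: 0->gid=0,r8=0  c: 3->tid=1,i&1=1
L=0*4+1=1  i=0*2+1=1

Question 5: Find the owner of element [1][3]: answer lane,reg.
r: 1->gid=1,r8=0  c: 3->tid=1,i&1=1
L=1*4+1=5  i=0*2+1=1

5,1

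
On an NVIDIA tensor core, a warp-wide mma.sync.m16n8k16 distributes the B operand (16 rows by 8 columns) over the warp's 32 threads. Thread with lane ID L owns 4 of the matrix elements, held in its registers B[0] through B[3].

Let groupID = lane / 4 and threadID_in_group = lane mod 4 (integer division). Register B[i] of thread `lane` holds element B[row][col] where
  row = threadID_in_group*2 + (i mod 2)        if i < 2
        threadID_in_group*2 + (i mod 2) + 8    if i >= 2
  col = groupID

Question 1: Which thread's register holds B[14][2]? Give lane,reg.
c=2->g=2  r=14->rb=1,t=3,b0=0
L=2*4+3=11  i=1*2+0=2

11,2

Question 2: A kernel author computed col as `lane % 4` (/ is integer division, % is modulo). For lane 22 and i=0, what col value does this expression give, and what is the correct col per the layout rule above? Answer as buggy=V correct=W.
`lane % 4`[22,0]->2
lane 22: g=5 (22/4), t=2 (22%4)
i=0: r=2*2+0+0=4, c=g=5
col: 2 vs 5

buggy=2 correct=5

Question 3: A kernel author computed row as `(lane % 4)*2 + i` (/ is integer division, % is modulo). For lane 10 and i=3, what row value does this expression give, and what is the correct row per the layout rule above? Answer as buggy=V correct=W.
buggy=7 correct=13

`(lane % 4)*2 + i`[10,3]⇒7
10: gr=2,th=2
[3] (2*2+1+8,2) = (13,2)
row: 7 vs 13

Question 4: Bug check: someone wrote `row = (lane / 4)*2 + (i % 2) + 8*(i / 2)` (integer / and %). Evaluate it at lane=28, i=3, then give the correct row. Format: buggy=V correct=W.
`(lane / 4)*2 + (i % 2) + 8*(i / 2)`[28,3]→23
lane 28: G=7 (28/4), T=0 (28%4)
i=3: r=0*2+1+8=9, c=G=7
row: 23 vs 9

buggy=23 correct=9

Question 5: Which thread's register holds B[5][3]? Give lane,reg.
14,1

c=3⇒gr=3  r=5⇒Rb=0,th=2,odd=1
L=3*4+2=14  i=0*2+1=1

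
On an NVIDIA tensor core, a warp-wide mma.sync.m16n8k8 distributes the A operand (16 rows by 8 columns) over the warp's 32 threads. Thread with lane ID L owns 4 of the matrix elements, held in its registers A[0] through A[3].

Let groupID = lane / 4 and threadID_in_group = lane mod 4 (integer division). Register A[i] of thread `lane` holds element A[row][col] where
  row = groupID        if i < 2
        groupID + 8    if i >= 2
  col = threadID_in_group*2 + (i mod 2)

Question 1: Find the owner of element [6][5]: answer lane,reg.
26,1

r=6⇒gr=6,Rb=0  c=5⇒th=2,odd=1
L=6*4+2=26  i=0*2+1=1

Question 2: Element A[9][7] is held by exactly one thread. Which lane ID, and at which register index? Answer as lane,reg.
7,3

r:9=>grp=1,rB=1  c:7=>tig=3,lo=1
L=1*4+3=7  i=1*2+1=3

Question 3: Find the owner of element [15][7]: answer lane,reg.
r:15=>grp=7,rB=1  c:7=>tig=3,lo=1
L=7*4+3=31  i=1*2+1=3

31,3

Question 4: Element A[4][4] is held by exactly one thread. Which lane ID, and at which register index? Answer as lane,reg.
18,0

r:4=>grp=4,rB=0  c:4=>tig=2,lo=0
L=4*4+2=18  i=0*2+0=0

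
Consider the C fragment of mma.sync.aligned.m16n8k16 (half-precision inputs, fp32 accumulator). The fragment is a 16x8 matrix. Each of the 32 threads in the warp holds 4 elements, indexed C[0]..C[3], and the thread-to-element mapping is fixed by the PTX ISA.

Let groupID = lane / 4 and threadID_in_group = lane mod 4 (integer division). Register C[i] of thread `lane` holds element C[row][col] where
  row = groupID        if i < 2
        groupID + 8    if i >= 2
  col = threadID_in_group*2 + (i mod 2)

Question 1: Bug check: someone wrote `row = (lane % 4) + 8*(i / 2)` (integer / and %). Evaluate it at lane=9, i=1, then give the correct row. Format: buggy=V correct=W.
`(lane % 4) + 8*(i / 2)`[9,1]->1
L=9->gid=9>>2=2, tid=9&3=1
[1]->row 2+0=2  col 1·2+1=3
row: 1 vs 2

buggy=1 correct=2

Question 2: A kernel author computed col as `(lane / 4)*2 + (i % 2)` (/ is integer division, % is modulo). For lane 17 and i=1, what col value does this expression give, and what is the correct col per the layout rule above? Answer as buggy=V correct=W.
`(lane / 4)*2 + (i % 2)`[17,1]→9
lane 17: G=4 (17/4), T=1 (17%4)
i=1: r=4+0=4, c=1*2+1=3
col: 9 vs 3

buggy=9 correct=3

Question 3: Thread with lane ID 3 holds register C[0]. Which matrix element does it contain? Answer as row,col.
lane 3->3/4=0, 3 mod 4=3
i=0  r:0+0->0  c:2·3+0->6

0,6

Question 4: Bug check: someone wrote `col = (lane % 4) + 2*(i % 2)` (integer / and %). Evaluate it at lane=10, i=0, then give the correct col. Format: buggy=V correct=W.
`(lane % 4) + 2*(i % 2)`[10,0]->2
L=10->gid=10>>2=2, tid=10&3=2
[0]->row 2+0=2  col 2·2+0=4
col: 2 vs 4

buggy=2 correct=4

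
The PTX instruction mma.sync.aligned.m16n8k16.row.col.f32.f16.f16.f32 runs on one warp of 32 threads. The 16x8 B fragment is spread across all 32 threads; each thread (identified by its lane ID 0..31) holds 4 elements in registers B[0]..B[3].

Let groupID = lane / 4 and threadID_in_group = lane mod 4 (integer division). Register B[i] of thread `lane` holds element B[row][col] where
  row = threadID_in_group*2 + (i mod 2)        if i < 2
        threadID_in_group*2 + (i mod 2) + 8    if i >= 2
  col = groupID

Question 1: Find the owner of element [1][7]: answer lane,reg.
28,1

c=7→G=7  r=1→rhi=0,T=0,p=1
L=7*4+0=28  i=0*2+1=1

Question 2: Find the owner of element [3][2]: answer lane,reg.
9,1

c=2→G=2  r=3→rhi=0,T=1,p=1
L=2*4+1=9  i=0*2+1=1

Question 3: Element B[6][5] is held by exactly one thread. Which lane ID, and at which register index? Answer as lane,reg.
c=5⇒gr=5  r=6⇒Rb=0,th=3,odd=0
L=5*4+3=23  i=0*2+0=0

23,0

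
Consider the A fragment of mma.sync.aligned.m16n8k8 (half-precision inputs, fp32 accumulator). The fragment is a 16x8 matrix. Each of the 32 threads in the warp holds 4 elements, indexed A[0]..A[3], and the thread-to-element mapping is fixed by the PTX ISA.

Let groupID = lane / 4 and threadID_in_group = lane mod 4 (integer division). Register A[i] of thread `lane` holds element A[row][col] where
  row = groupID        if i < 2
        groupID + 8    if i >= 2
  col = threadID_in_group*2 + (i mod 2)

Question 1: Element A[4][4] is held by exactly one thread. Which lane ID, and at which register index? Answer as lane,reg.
r:4=>grp=4,rB=0  c:4=>tig=2,lo=0
L=4*4+2=18  i=0*2+0=0

18,0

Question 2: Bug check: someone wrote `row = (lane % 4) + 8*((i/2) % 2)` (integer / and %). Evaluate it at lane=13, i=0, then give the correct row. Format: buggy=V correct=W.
`(lane % 4) + 8*((i/2) % 2)`[13,0]=>1
lane 13: grp=3 (13/4), tig=1 (13%4)
i=0: r=3+0=3, c=1*2+0=2
row: 1 vs 3

buggy=1 correct=3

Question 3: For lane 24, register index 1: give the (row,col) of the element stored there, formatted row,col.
6,1

24: gid=6,tid=0
[1] (6+0,0*2+1) = (6,1)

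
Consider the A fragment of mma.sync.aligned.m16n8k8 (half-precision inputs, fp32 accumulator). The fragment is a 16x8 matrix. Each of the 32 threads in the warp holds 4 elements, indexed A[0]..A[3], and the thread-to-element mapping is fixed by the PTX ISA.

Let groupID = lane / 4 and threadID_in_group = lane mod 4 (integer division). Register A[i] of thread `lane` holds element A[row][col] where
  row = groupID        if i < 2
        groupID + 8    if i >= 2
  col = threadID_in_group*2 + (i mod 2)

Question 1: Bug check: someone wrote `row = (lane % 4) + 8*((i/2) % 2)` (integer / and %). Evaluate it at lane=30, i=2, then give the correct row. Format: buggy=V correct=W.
buggy=10 correct=15

`(lane % 4) + 8*((i/2) % 2)`[30,2]->10
30: gid=7,tid=2
[2] (7+8,2*2+0) = (15,4)
row: 10 vs 15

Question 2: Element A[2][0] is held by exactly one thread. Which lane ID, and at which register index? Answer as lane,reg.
8,0

r=2->g=2,rb=0  c=0->t=0,b0=0
L=2*4+0=8  i=0*2+0=0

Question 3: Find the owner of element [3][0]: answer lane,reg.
12,0

r=3→G=3,rhi=0  c=0→T=0,p=0
L=3*4+0=12  i=0*2+0=0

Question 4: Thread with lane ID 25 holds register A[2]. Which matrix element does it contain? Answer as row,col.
14,2

lane 25: g=6 (25/4), t=1 (25%4)
i=2: r=6+8=14, c=1*2+0=2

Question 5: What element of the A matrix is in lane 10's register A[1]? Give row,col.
lane 10: G=2 (10/4), T=2 (10%4)
i=1: r=2+0=2, c=2*2+1=5

2,5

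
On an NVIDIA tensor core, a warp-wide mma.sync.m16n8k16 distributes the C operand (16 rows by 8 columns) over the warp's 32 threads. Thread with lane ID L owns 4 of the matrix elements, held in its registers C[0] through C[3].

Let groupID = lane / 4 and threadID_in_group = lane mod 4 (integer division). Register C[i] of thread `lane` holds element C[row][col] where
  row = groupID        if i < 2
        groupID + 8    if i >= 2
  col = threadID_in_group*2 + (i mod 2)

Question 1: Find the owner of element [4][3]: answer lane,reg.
r=4⇒gr=4,Rb=0  c=3⇒th=1,odd=1
L=4*4+1=17  i=0*2+1=1

17,1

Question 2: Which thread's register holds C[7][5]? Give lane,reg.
r=7⇒gr=7,Rb=0  c=5⇒th=2,odd=1
L=7*4+2=30  i=0*2+1=1

30,1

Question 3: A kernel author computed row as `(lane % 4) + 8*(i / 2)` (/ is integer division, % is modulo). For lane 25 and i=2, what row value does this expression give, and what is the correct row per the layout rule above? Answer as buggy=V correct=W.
`(lane % 4) + 8*(i / 2)`[25,2]→9
25: G=6,T=1
[2] (6+8,1*2+0) = (14,2)
row: 9 vs 14

buggy=9 correct=14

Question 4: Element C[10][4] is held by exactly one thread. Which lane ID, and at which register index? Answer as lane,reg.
r=10⇒gr=2,Rb=1  c=4⇒th=2,odd=0
L=2*4+2=10  i=1*2+0=2

10,2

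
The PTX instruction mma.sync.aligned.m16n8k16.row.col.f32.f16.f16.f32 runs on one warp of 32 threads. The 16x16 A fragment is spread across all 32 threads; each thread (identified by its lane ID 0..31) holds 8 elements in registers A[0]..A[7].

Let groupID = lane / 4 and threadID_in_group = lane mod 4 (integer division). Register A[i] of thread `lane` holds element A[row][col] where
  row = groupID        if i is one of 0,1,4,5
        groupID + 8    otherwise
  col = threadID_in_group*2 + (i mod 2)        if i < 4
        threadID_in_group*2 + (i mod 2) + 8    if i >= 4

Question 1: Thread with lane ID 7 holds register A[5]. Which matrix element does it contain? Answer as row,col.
lane 7: gr=1 (7/4), th=3 (7%4)
i=5: r=1+0=1, c=3*2+1+8=15

1,15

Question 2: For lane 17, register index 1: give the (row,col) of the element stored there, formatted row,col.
17: gid=4,tid=1
[1] (4+0,1*2+1+0) = (4,3)

4,3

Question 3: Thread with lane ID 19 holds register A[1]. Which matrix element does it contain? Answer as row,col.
L=19->gid=19>>2=4, tid=19&3=3
[1]->row 4+0=4  col 3·2+1+0=7

4,7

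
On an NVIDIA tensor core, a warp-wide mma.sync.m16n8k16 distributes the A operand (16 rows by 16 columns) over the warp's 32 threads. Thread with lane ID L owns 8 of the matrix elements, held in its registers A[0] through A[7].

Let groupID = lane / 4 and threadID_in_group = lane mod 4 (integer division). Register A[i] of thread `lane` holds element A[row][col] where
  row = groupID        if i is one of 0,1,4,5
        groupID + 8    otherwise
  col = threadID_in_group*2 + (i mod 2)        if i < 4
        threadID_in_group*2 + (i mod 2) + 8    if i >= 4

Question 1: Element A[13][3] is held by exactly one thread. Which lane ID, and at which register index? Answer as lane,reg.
r=13⇒gr=5,Rb=1  c=3⇒Cb=0,th=1,odd=1
L=5*4+1=21  i=0*4+1*2+1=3

21,3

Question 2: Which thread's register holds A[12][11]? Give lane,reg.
17,7

r:12=>grp=4,rB=1  c:11=>cB=1,tig=1,lo=1
L=4*4+1=17  i=1*4+1*2+1=7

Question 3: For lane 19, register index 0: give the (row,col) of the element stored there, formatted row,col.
L=19->gid=19>>2=4, tid=19&3=3
[0]->row 4+0=4  col 3·2+0+0=6

4,6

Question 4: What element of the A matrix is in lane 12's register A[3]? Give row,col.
12: G=3,T=0
[3] (3+8,0*2+1+0) = (11,1)

11,1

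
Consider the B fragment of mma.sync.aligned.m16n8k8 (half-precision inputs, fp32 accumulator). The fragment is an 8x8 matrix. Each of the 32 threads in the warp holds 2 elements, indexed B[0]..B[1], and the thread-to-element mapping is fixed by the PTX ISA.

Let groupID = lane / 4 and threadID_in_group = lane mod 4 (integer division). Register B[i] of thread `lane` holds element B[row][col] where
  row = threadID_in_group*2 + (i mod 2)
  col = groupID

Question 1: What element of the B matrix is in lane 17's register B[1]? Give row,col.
3,4

lane 17: G=4 (17/4), T=1 (17%4)
i=1: r=1*2+1=3, c=G=4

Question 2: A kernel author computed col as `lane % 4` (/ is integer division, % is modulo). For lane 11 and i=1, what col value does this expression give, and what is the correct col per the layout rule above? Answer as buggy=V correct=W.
`lane % 4`[11,1]→3
lane 11→11/4=2, 11 mod 4=3
i=1  r:2·3+1→7  c:2
col: 3 vs 2

buggy=3 correct=2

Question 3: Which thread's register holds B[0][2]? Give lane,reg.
8,0

c=2⇒gr=2  r=0⇒th=0,odd=0
L=2*4+0=8  i=0=0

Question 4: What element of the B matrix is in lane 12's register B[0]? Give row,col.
12: grp=3,tig=0
[0] (0*2+0,3) = (0,3)

0,3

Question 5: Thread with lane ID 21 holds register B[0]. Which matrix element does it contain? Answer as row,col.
lane 21=>21/4=5, 21 mod 4=1
i=0  r:2·1+0=>2  c:5

2,5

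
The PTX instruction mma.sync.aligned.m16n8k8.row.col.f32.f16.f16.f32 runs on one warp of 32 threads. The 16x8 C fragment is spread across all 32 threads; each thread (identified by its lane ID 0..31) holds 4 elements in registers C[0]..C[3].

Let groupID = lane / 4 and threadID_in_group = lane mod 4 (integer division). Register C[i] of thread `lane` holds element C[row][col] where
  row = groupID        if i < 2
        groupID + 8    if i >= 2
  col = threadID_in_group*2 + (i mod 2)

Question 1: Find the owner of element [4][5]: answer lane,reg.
18,1

r=4⇒gr=4,Rb=0  c=5⇒th=2,odd=1
L=4*4+2=18  i=0*2+1=1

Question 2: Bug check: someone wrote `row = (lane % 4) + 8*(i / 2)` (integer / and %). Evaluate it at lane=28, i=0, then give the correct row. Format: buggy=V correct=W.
buggy=0 correct=7

`(lane % 4) + 8*(i / 2)`[28,0]->0
lane 28->28/4=7, 28 mod 4=0
i=0  r:7+0->7  c:2·0+0->0
row: 0 vs 7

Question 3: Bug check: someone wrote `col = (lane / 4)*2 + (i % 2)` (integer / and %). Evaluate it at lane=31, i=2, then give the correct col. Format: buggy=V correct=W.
`(lane / 4)*2 + (i % 2)`[31,2]→14
L=31→G=31>>2=7, T=31&3=3
[2]→row 7+8=15  col 3·2+0=6
col: 14 vs 6

buggy=14 correct=6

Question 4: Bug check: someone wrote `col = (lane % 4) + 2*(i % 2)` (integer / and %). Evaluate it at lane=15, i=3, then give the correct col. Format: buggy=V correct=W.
`(lane % 4) + 2*(i % 2)`[15,3]⇒5
L=15⇒gr=15>>2=3, th=15&3=3
[3]⇒row 3+8=11  col 3·2+1=7
col: 5 vs 7

buggy=5 correct=7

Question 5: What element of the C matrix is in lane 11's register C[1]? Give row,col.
lane 11: grp=2 (11/4), tig=3 (11%4)
i=1: r=2+0=2, c=3*2+1=7

2,7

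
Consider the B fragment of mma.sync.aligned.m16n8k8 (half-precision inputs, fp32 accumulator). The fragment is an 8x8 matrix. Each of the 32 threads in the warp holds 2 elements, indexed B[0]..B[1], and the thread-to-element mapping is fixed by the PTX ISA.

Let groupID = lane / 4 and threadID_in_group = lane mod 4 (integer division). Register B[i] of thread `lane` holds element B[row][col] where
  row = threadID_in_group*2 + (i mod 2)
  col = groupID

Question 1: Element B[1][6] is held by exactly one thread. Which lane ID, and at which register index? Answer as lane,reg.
c=6->g=6  r=1->t=0,b0=1
L=6*4+0=24  i=1=1

24,1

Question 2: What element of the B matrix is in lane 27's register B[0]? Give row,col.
L=27->gid=27>>2=6, tid=27&3=3
[0]->row 3·2+0=6  col gid=6

6,6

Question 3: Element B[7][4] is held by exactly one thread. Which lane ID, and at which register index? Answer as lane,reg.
c=4⇒gr=4  r=7⇒th=3,odd=1
L=4*4+3=19  i=1=1

19,1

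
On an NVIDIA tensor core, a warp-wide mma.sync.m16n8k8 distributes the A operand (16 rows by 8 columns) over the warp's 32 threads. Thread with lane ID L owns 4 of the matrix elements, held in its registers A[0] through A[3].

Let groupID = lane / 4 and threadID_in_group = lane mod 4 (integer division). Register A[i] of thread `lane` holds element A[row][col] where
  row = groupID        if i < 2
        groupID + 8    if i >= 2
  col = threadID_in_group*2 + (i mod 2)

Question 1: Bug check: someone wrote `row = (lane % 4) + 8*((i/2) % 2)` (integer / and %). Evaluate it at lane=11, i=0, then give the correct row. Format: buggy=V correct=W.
buggy=3 correct=2

`(lane % 4) + 8*((i/2) % 2)`[11,0]⇒3
L=11⇒gr=11>>2=2, th=11&3=3
[0]⇒row 2+0=2  col 3·2+0=6
row: 3 vs 2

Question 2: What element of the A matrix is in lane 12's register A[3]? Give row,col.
11,1

lane 12: gid=3 (12/4), tid=0 (12%4)
i=3: r=3+8=11, c=0*2+1=1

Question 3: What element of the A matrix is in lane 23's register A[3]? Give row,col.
lane 23: grp=5 (23/4), tig=3 (23%4)
i=3: r=5+8=13, c=3*2+1=7

13,7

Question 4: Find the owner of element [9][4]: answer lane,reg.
6,2

r:9=>grp=1,rB=1  c:4=>tig=2,lo=0
L=1*4+2=6  i=1*2+0=2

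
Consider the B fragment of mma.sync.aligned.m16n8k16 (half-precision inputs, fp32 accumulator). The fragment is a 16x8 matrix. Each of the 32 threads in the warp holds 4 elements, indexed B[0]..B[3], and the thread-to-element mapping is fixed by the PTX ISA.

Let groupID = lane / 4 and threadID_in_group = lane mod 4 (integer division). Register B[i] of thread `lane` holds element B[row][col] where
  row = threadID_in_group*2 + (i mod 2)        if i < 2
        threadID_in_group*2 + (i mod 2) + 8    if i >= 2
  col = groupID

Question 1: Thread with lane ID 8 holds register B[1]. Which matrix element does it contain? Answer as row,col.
1,2

8: grp=2,tig=0
[1] (0*2+1+0,2) = (1,2)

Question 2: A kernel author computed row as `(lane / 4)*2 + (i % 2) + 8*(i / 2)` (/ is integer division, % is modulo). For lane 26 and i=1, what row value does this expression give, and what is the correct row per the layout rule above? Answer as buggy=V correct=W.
`(lane / 4)*2 + (i % 2) + 8*(i / 2)`[26,1]⇒13
26: gr=6,th=2
[1] (2*2+1+0,6) = (5,6)
row: 13 vs 5

buggy=13 correct=5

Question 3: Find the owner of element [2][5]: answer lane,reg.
21,0

c=5⇒gr=5  r=2⇒Rb=0,th=1,odd=0
L=5*4+1=21  i=0*2+0=0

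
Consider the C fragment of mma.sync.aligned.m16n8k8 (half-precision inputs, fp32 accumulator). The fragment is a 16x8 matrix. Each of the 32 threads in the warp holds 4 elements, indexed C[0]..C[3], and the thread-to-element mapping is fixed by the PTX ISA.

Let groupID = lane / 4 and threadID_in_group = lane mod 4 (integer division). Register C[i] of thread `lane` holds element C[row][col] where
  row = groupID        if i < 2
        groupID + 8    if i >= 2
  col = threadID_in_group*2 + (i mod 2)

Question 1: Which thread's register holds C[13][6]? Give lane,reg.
23,2

r=13⇒gr=5,Rb=1  c=6⇒th=3,odd=0
L=5*4+3=23  i=1*2+0=2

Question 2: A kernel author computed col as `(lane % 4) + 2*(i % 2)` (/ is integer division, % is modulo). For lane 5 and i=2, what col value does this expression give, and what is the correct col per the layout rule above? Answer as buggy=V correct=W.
buggy=1 correct=2

`(lane % 4) + 2*(i % 2)`[5,2]->1
L=5->g=5>>2=1, t=5&3=1
[2]->row 1+8=9  col 1·2+0=2
col: 1 vs 2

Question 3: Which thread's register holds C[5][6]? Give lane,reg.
23,0

r: 5->gid=5,r8=0  c: 6->tid=3,i&1=0
L=5*4+3=23  i=0*2+0=0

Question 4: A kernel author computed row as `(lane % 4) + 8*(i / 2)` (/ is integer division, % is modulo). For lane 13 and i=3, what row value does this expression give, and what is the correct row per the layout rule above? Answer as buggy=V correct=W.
buggy=9 correct=11

`(lane % 4) + 8*(i / 2)`[13,3]->9
L=13->gid=13>>2=3, tid=13&3=1
[3]->row 3+8=11  col 1·2+1=3
row: 9 vs 11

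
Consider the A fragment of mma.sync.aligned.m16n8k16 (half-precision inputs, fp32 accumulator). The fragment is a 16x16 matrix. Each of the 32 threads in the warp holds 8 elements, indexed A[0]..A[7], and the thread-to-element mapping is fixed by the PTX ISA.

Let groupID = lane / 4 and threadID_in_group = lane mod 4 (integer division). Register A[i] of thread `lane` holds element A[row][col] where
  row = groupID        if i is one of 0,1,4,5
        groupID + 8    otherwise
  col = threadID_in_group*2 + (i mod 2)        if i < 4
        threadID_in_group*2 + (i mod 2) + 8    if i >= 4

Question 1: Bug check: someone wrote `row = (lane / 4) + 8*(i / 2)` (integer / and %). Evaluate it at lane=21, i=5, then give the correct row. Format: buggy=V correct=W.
`(lane / 4) + 8*(i / 2)`[21,5]->21
21: gid=5,tid=1
[5] (5+0,1*2+1+8) = (5,11)
row: 21 vs 5

buggy=21 correct=5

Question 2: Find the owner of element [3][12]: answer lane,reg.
r: 3->gid=3,r8=0  c: 12->c8=1,tid=2,i&1=0
L=3*4+2=14  i=1*4+0*2+0=4

14,4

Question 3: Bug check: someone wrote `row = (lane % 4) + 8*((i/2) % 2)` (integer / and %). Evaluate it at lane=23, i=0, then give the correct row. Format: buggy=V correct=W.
buggy=3 correct=5

`(lane % 4) + 8*((i/2) % 2)`[23,0]⇒3
lane 23⇒23/4=5, 23 mod 4=3
i=0  r:5+0⇒5  c:2·3+0+0⇒6
row: 3 vs 5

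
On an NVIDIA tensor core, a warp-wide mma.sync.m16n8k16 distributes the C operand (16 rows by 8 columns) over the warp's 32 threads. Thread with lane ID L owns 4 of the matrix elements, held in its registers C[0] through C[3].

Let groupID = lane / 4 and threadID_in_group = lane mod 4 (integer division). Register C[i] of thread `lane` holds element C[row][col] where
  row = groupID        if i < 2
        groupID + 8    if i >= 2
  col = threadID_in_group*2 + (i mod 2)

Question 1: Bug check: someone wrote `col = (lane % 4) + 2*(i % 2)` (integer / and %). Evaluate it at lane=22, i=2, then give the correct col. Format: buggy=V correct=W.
`(lane % 4) + 2*(i % 2)`[22,2]→2
L=22→G=22>>2=5, T=22&3=2
[2]→row 5+8=13  col 2·2+0=4
col: 2 vs 4

buggy=2 correct=4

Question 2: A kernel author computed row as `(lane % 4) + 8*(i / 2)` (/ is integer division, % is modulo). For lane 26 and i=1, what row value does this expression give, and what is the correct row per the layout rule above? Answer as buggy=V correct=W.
`(lane % 4) + 8*(i / 2)`[26,1]=>2
L=26=>grp=26>>2=6, tig=26&3=2
[1]=>row 6+0=6  col 2·2+1=5
row: 2 vs 6

buggy=2 correct=6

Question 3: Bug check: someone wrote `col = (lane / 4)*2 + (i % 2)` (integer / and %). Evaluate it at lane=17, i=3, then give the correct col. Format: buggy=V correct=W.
`(lane / 4)*2 + (i % 2)`[17,3]=>9
17: grp=4,tig=1
[3] (4+8,1*2+1) = (12,3)
col: 9 vs 3

buggy=9 correct=3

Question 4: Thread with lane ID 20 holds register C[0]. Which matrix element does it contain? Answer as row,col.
5,0

lane 20->20/4=5, 20 mod 4=0
i=0  r:5+0->5  c:2·0+0->0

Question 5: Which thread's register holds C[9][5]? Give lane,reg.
6,3

r=9→G=1,rhi=1  c=5→T=2,p=1
L=1*4+2=6  i=1*2+1=3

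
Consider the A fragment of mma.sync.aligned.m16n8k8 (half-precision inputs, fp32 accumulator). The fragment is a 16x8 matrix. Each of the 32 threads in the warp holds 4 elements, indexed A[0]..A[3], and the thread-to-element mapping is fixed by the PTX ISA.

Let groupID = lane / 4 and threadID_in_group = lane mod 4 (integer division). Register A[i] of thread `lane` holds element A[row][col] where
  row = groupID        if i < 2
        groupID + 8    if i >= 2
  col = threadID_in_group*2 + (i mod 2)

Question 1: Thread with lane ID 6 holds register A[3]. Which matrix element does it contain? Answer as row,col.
9,5

lane 6: g=1 (6/4), t=2 (6%4)
i=3: r=1+8=9, c=2*2+1=5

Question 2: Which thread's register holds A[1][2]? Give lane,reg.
r=1⇒gr=1,Rb=0  c=2⇒th=1,odd=0
L=1*4+1=5  i=0*2+0=0

5,0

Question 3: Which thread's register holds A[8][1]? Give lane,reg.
r=8->g=0,rb=1  c=1->t=0,b0=1
L=0*4+0=0  i=1*2+1=3

0,3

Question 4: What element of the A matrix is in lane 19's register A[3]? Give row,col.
12,7

lane 19->19/4=4, 19 mod 4=3
i=3  r:4+8->12  c:2·3+1->7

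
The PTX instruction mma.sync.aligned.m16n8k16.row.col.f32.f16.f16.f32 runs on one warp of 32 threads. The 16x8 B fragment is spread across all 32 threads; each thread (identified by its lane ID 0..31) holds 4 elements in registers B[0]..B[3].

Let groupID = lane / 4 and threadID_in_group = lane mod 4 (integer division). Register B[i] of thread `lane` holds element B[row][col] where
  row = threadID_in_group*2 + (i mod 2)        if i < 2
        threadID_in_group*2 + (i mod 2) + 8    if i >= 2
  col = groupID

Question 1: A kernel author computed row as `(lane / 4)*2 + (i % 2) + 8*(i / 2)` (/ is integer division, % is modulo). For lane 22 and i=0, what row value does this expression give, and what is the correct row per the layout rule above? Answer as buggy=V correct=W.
buggy=10 correct=4

`(lane / 4)*2 + (i % 2) + 8*(i / 2)`[22,0]⇒10
lane 22⇒22/4=5, 22 mod 4=2
i=0  r:2·2+0+0⇒4  c:5
row: 10 vs 4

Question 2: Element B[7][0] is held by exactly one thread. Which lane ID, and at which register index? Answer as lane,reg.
c: 0->gid=0  r: 7->r8=0,tid=3,i&1=1
L=0*4+3=3  i=0*2+1=1

3,1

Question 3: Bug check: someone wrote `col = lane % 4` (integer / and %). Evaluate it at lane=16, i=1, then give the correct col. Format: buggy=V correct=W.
buggy=0 correct=4

`lane % 4`[16,1]->0
L=16->g=16>>2=4, t=16&3=0
[1]->row 0·2+1+0=1  col g=4
col: 0 vs 4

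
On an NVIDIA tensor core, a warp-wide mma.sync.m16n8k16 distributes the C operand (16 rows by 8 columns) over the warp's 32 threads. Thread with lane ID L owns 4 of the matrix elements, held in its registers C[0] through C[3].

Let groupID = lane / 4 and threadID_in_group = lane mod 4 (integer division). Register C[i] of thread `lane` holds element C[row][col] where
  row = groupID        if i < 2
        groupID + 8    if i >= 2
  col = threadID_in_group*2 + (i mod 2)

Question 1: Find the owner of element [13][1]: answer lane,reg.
20,3

r=13→G=5,rhi=1  c=1→T=0,p=1
L=5*4+0=20  i=1*2+1=3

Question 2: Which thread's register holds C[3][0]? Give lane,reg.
12,0

r=3⇒gr=3,Rb=0  c=0⇒th=0,odd=0
L=3*4+0=12  i=0*2+0=0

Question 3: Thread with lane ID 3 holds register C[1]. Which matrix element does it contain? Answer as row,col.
0,7

lane 3: gid=0 (3/4), tid=3 (3%4)
i=1: r=0+0=0, c=3*2+1=7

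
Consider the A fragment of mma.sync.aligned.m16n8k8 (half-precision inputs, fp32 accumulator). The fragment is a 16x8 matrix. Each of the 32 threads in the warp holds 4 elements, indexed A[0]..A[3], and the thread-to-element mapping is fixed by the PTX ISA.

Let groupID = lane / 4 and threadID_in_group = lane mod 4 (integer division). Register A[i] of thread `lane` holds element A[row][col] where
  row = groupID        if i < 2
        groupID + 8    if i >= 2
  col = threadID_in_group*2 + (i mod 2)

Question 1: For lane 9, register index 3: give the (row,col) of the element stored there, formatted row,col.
lane 9: g=2 (9/4), t=1 (9%4)
i=3: r=2+8=10, c=1*2+1=3

10,3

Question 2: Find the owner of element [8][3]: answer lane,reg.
r: 8->gid=0,r8=1  c: 3->tid=1,i&1=1
L=0*4+1=1  i=1*2+1=3

1,3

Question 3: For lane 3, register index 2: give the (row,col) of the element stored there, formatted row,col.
8,6

lane 3→3/4=0, 3 mod 4=3
i=2  r:0+8→8  c:2·3+0→6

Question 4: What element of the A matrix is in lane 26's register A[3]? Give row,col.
lane 26: G=6 (26/4), T=2 (26%4)
i=3: r=6+8=14, c=2*2+1=5

14,5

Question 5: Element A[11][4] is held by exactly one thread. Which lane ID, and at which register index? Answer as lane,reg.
14,2

r:11=>grp=3,rB=1  c:4=>tig=2,lo=0
L=3*4+2=14  i=1*2+0=2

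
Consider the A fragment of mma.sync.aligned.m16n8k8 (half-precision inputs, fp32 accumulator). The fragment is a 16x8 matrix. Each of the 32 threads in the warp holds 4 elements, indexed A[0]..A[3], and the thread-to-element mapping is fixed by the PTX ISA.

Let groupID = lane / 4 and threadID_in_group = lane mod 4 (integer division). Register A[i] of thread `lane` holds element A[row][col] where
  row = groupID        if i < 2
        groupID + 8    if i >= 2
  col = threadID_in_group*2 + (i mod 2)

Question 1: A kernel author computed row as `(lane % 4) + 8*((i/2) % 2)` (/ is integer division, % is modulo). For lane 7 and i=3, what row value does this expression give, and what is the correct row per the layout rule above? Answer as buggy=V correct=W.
`(lane % 4) + 8*((i/2) % 2)`[7,3]->11
L=7->g=7>>2=1, t=7&3=3
[3]->row 1+8=9  col 3·2+1=7
row: 11 vs 9

buggy=11 correct=9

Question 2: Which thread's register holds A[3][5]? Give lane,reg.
r: 3->gid=3,r8=0  c: 5->tid=2,i&1=1
L=3*4+2=14  i=0*2+1=1

14,1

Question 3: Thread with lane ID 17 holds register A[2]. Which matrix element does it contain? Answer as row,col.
lane 17->17/4=4, 17 mod 4=1
i=2  r:4+8->12  c:2·1+0->2

12,2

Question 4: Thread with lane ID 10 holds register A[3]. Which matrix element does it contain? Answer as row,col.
10: gr=2,th=2
[3] (2+8,2*2+1) = (10,5)

10,5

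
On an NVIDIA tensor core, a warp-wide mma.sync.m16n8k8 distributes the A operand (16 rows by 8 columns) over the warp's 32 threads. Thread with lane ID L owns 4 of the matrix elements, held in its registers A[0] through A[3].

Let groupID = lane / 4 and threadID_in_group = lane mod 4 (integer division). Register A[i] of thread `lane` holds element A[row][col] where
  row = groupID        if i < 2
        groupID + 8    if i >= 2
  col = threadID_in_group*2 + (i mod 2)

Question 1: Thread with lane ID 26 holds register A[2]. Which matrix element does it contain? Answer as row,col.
14,4

26: G=6,T=2
[2] (6+8,2*2+0) = (14,4)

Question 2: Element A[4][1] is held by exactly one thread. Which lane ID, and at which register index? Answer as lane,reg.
r=4→G=4,rhi=0  c=1→T=0,p=1
L=4*4+0=16  i=0*2+1=1

16,1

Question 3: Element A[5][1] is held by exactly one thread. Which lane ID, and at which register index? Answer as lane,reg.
r=5→G=5,rhi=0  c=1→T=0,p=1
L=5*4+0=20  i=0*2+1=1

20,1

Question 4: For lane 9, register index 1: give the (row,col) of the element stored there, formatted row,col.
lane 9: gid=2 (9/4), tid=1 (9%4)
i=1: r=2+0=2, c=1*2+1=3

2,3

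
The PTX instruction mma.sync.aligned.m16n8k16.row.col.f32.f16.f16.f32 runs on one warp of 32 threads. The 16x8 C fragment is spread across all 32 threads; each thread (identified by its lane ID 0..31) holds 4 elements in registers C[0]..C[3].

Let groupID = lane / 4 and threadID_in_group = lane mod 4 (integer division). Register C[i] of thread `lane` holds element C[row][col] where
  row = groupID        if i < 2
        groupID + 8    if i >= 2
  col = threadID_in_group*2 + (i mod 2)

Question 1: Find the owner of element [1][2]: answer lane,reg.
r=1->g=1,rb=0  c=2->t=1,b0=0
L=1*4+1=5  i=0*2+0=0

5,0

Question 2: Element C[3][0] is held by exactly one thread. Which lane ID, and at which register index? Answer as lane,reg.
12,0

r=3→G=3,rhi=0  c=0→T=0,p=0
L=3*4+0=12  i=0*2+0=0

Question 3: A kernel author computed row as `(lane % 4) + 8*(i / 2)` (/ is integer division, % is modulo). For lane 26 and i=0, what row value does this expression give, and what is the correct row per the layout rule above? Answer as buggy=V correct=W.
`(lane % 4) + 8*(i / 2)`[26,0]->2
lane 26: gid=6 (26/4), tid=2 (26%4)
i=0: r=6+0=6, c=2*2+0=4
row: 2 vs 6

buggy=2 correct=6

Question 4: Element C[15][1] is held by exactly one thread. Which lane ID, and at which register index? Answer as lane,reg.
r=15→G=7,rhi=1  c=1→T=0,p=1
L=7*4+0=28  i=1*2+1=3

28,3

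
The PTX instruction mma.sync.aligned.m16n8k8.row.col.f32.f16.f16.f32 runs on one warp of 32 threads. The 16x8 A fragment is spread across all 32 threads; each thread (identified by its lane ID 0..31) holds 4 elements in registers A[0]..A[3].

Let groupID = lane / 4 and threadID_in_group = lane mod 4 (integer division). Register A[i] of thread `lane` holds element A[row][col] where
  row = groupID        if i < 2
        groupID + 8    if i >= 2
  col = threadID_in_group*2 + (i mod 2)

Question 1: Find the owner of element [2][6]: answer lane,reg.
11,0

r=2⇒gr=2,Rb=0  c=6⇒th=3,odd=0
L=2*4+3=11  i=0*2+0=0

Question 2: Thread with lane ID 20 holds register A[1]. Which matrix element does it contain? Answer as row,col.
lane 20: grp=5 (20/4), tig=0 (20%4)
i=1: r=5+0=5, c=0*2+1=1

5,1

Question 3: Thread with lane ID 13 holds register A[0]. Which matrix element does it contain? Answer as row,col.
L=13⇒gr=13>>2=3, th=13&3=1
[0]⇒row 3+0=3  col 1·2+0=2

3,2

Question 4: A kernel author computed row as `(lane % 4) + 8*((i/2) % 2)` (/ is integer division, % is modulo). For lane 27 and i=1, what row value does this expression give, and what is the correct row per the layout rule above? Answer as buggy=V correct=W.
`(lane % 4) + 8*((i/2) % 2)`[27,1]=>3
lane 27: grp=6 (27/4), tig=3 (27%4)
i=1: r=6+0=6, c=3*2+1=7
row: 3 vs 6

buggy=3 correct=6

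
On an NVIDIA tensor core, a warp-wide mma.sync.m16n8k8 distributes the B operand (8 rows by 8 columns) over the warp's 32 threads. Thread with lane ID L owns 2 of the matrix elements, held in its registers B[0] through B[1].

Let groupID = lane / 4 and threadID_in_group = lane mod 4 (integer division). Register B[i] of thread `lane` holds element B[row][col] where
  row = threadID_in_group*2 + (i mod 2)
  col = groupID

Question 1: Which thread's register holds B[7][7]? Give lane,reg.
c=7->g=7  r=7->t=3,b0=1
L=7*4+3=31  i=1=1

31,1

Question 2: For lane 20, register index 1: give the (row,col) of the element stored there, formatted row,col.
1,5

L=20=>grp=20>>2=5, tig=20&3=0
[1]=>row 0·2+1=1  col grp=5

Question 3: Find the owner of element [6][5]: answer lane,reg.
c=5→G=5  r=6→T=3,p=0
L=5*4+3=23  i=0=0

23,0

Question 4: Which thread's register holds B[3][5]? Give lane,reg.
c=5→G=5  r=3→T=1,p=1
L=5*4+1=21  i=1=1

21,1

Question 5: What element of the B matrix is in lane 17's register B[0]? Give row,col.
2,4

L=17->g=17>>2=4, t=17&3=1
[0]->row 1·2+0=2  col g=4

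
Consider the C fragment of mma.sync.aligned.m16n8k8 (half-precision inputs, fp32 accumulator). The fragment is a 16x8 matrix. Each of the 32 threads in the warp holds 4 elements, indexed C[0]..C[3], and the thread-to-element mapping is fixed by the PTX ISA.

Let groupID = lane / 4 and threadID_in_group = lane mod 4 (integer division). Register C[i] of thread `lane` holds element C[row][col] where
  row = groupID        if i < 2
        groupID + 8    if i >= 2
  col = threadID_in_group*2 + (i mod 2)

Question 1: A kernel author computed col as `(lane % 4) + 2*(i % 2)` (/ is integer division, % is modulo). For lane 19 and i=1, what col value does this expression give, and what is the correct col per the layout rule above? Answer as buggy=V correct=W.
buggy=5 correct=7

`(lane % 4) + 2*(i % 2)`[19,1]->5
19: g=4,t=3
[1] (4+0,3*2+1) = (4,7)
col: 5 vs 7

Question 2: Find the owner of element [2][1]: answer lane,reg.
8,1

r: 2->gid=2,r8=0  c: 1->tid=0,i&1=1
L=2*4+0=8  i=0*2+1=1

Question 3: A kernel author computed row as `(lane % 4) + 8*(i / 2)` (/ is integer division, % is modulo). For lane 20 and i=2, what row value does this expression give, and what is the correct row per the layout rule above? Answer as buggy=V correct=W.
`(lane % 4) + 8*(i / 2)`[20,2]->8
20: gid=5,tid=0
[2] (5+8,0*2+0) = (13,0)
row: 8 vs 13

buggy=8 correct=13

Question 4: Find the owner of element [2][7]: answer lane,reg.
r:2=>grp=2,rB=0  c:7=>tig=3,lo=1
L=2*4+3=11  i=0*2+1=1

11,1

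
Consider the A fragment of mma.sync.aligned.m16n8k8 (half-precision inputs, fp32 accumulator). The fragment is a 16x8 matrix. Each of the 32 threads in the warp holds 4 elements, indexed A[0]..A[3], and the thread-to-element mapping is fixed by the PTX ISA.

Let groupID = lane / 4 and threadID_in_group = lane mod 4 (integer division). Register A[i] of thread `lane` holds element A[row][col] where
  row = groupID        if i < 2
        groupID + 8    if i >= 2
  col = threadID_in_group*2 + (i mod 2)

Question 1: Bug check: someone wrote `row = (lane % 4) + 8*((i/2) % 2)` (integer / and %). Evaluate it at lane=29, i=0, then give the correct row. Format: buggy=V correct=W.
`(lane % 4) + 8*((i/2) % 2)`[29,0]=>1
29: grp=7,tig=1
[0] (7+0,1*2+0) = (7,2)
row: 1 vs 7

buggy=1 correct=7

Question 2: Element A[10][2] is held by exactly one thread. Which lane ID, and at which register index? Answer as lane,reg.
9,2

r: 10->gid=2,r8=1  c: 2->tid=1,i&1=0
L=2*4+1=9  i=1*2+0=2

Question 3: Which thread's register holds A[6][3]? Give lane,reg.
r=6->g=6,rb=0  c=3->t=1,b0=1
L=6*4+1=25  i=0*2+1=1

25,1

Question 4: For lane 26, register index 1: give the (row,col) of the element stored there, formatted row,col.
6,5

L=26⇒gr=26>>2=6, th=26&3=2
[1]⇒row 6+0=6  col 2·2+1=5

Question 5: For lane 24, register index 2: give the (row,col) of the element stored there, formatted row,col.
lane 24->24/4=6, 24 mod 4=0
i=2  r:6+8->14  c:2·0+0->0

14,0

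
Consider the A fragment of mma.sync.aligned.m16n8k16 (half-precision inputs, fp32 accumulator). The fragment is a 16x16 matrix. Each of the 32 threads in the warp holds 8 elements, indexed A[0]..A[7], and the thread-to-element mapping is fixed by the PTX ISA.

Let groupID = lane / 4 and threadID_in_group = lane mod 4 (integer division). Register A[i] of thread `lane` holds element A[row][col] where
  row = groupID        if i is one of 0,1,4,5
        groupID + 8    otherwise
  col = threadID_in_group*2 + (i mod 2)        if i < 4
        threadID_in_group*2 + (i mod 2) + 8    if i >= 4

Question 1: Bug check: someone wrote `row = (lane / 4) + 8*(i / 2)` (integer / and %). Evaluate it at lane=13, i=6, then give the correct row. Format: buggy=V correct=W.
`(lane / 4) + 8*(i / 2)`[13,6]⇒27
lane 13⇒13/4=3, 13 mod 4=1
i=6  r:3+8⇒11  c:2·1+0+8⇒10
row: 27 vs 11

buggy=27 correct=11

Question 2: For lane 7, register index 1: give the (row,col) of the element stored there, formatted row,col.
lane 7->7/4=1, 7 mod 4=3
i=1  r:1+0->1  c:2·3+1+0->7

1,7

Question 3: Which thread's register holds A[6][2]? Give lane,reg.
r=6→G=6,rhi=0  c=2→chi=0,T=1,p=0
L=6*4+1=25  i=0*4+0*2+0=0

25,0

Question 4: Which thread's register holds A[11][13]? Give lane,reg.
r: 11->gid=3,r8=1  c: 13->c8=1,tid=2,i&1=1
L=3*4+2=14  i=1*4+1*2+1=7

14,7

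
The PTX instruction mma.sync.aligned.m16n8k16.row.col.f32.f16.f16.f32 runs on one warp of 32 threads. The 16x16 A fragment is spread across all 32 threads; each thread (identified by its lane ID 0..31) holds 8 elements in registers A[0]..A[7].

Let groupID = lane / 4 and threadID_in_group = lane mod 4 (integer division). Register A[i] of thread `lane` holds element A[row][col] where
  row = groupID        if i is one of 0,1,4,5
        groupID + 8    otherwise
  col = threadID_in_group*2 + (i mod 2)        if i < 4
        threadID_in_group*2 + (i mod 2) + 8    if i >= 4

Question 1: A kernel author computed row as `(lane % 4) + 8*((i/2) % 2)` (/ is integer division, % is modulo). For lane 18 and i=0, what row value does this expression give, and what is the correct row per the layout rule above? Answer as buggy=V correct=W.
`(lane % 4) + 8*((i/2) % 2)`[18,0]->2
lane 18->18/4=4, 18 mod 4=2
i=0  r:4+0->4  c:2·2+0+0->4
row: 2 vs 4

buggy=2 correct=4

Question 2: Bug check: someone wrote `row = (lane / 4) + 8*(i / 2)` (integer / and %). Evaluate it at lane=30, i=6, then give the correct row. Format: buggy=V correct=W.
`(lane / 4) + 8*(i / 2)`[30,6]->31
L=30->gid=30>>2=7, tid=30&3=2
[6]->row 7+8=15  col 2·2+0+8=12
row: 31 vs 15

buggy=31 correct=15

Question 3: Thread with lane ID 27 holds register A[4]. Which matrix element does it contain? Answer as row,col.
27: grp=6,tig=3
[4] (6+0,3*2+0+8) = (6,14)

6,14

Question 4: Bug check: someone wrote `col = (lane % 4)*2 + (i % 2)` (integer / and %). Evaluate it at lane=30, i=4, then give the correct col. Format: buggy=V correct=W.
`(lane % 4)*2 + (i % 2)`[30,4]=>4
lane 30=>30/4=7, 30 mod 4=2
i=4  r:7+0=>7  c:2·2+0+8=>12
col: 4 vs 12

buggy=4 correct=12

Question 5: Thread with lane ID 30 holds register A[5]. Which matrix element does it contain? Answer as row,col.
7,13

lane 30: G=7 (30/4), T=2 (30%4)
i=5: r=7+0=7, c=2*2+1+8=13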